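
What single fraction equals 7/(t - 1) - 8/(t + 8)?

Common denominator (t - 1)(t + 8). Numerator: 7(t + 8) - 8(t - 1) = (7t + 56) - (8t - 8) = -t + 64
Result: (-t + 64)/[(t - 1)(t + 8)]


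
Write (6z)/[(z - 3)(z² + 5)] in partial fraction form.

At z=3: A = (6·3 + 0)/(3² + 5) = 9/7. B = -A = -9/7, C = 6 - 3·A = 15/7
Result: (9/7)/(z - 3) - ((9/7)z - 15/7)/(z² + 5)


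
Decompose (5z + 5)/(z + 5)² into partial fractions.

(5z + 5) = α(z + 5) + β. At z = -5: β = 5·(-5) + 5 = -20. Coeff of z: α = 5
Result: 5/(z + 5) - 20/(z + 5)²


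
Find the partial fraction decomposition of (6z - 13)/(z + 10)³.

(6z - 13) = P(z + 10)² + Q(z + 10) + R. At z = -10: R = 6·(-10) - 13 = -73. Coefficients: P = 0, Q = 6
Result: 6/(z + 10)² - 73/(z + 10)³


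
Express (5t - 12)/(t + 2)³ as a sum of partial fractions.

(5t - 12) = A(t + 2)² + B(t + 2) + C. At t = -2: C = 5·(-2) - 12 = -22. Coefficients: A = 0, B = 5
Result: 5/(t + 2)² - 22/(t + 2)³


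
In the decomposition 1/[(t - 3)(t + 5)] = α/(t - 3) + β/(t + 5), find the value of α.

Cover-up at t = 3: α = 1/(3 + 5) = 1/8


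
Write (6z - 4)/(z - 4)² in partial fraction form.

(6z - 4) = P(z - 4) + Q. At z = 4: Q = 6·4 - 4 = 20. Coeff of z: P = 6
Result: 6/(z - 4) + 20/(z - 4)²


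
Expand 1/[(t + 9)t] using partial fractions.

1/(t + 9)t = P/(t + 9) + Q/t. P = 1/(-9 - 0) = -1/9, Q = 1/(0 + 9) = 1/9
Result: (-1/9)/(t + 9) + (1/9)/t


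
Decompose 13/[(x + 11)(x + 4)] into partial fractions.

13/(x + 11)(x + 4) = A/(x + 11) + B/(x + 4). A = 13/(-11 + 4) = -13/7, B = 13/(-4 + 11) = 13/7
Result: (-13/7)/(x + 11) + (13/7)/(x + 4)


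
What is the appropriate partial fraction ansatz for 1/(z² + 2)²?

Repeated quadratic factor: (Pz + Q)/(z² + 2) + (Rz + S)/(z² + 2)²


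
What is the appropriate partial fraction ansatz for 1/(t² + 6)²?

Repeated quadratic factor: (At + B)/(t² + 6) + (Ct + D)/(t² + 6)²


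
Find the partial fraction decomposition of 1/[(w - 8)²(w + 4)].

Cover-up at w=-4: C = 1/(-4 - 8)² = 1/144. Cover-up at w=8: B = 1/(8 + 4) = 1/12. Comparing w² coeff: A = -C = -1/144
Result: (-1/144)/(w - 8) + (1/12)/(w - 8)² + (1/144)/(w + 4)


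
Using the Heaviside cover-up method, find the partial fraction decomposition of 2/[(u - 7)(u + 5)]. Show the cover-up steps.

Cover (u - 7): set u=7, get α = 2/(7 + 5) = 1/6. Cover (u + 5): set u=-5, get β = 2/(-5 - 7) = -1/6.
Result: (1/6)/(u - 7) - (1/6)/(u + 5)


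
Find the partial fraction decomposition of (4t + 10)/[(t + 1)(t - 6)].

At t=-1: A = (4·(-1) + 10)/(-1 - 6) = -6/7. At t=6: B = (4·6 + 10)/(6 + 1) = 34/7
Result: (-6/7)/(t + 1) + (34/7)/(t - 6)


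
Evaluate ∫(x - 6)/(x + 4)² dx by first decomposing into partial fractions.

Decompose: A = 1, B = 1·(-4) - 6 = -10, so (x - 6)/(x + 4)² = 1/(x + 4) - 10/(x + 4)². Integrate: ∫ A/(x + 4) dx = ln|(x + 4)|; ∫ B/(x + 4)² dx = 10/(x + 4). Sum: ln|(x + 4)| + 10/(x + 4) + C


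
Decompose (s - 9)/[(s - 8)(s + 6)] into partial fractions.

At s=8: α = (1·8 - 9)/(8 + 6) = -1/14. At s=-6: β = (1·(-6) - 9)/(-6 - 8) = 15/14
Result: (-1/14)/(s - 8) + (15/14)/(s + 6)


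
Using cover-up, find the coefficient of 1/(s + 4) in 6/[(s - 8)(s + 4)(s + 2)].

Cover (s + 4), set s=-4: 6/[(-4 - 8)(-4 + 2)] = 1/4


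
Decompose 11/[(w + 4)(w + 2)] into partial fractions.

11/(w + 4)(w + 2) = A/(w + 4) + B/(w + 2). A = 11/(-4 + 2) = -11/2, B = 11/(-2 + 4) = 11/2
Result: (-11/2)/(w + 4) + (11/2)/(w + 2)


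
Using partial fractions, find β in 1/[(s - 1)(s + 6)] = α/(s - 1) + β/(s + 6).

Cover-up at s = -6: β = 1/(-6 - 1) = -1/7


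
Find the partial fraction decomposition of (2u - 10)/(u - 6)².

(2u - 10) = P(u - 6) + Q. At u = 6: Q = 2·6 - 10 = 2. Coeff of u: P = 2
Result: 2/(u - 6) + 2/(u - 6)²


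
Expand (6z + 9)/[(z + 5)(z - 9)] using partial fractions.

At z=-5: P = (6·(-5) + 9)/(-5 - 9) = 3/2. At z=9: Q = (6·9 + 9)/(9 + 5) = 9/2
Result: (3/2)/(z + 5) + (9/2)/(z - 9)


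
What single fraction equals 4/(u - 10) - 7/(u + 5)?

Common denominator (u - 10)(u + 5). Numerator: 4(u + 5) - 7(u - 10) = (4u + 20) - (7u - 70) = -3u + 90
Result: (-3u + 90)/[(u - 10)(u + 5)]


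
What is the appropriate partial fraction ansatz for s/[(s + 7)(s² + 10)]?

Linear + irreducible quadratic: α/(s + 7) + (βs + γ)/(s² + 10)


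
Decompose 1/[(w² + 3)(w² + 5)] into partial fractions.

Coefficient matching gives A = C = 0, B = 1/(5-3) = 1/2, D = -B = -1/2
Result: (1/2)/(w² + 3) - (1/2)/(w² + 5)


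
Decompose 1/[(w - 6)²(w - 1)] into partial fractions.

Cover-up at w=1: R = 1/(1 - 6)² = 1/25. Cover-up at w=6: Q = 1/(6 - 1) = 1/5. Comparing w² coeff: P = -R = -1/25
Result: (-1/25)/(w - 6) + (1/5)/(w - 6)² + (1/25)/(w - 1)


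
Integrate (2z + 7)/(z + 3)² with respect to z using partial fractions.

Decompose: α = 2, β = 2·(-3) + 7 = 1, so (2z + 7)/(z + 3)² = 2/(z + 3) + 1/(z + 3)². Integrate: ∫ α/(z + 3) dz = 2 ln|(z + 3)|; ∫ β/(z + 3)² dz = -1/(z + 3). Sum: 2 ln|(z + 3)| - 1/(z + 3) + C


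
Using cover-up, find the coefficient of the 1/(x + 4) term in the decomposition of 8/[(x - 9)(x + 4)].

Cover (x + 4), set x=-4: 8/((x - 9) at x=-4) = 8/(-13) = -8/13


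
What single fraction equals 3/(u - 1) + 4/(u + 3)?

Common denominator (u - 1)(u + 3). Numerator: 3(u + 3) + 4(u - 1) = (3u + 9) + (4u - 4) = 7u + 5
Result: (7u + 5)/[(u - 1)(u + 3)]


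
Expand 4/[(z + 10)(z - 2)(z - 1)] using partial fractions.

Using cover-up method: α = 1/33, β = 1/3, γ = -4/11
Result: (1/33)/(z + 10) + (1/3)/(z - 2) - (4/11)/(z - 1)


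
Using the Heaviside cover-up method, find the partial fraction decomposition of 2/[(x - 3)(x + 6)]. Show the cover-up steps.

Cover (x - 3): set x=3, get A = 2/(3 + 6) = 2/9. Cover (x + 6): set x=-6, get B = 2/(-6 - 3) = -2/9.
Result: (2/9)/(x - 3) - (2/9)/(x + 6)


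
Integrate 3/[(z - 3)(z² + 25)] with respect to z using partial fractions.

Cover-up at z=3: P = 3/(3²+25) = 3/34. Coeff matching: Q = -3/34, R = -9/34. Decomposition: (3/34)/(z - 3) - ((3/34)z + 9/34)/(z² + 25). Integrate: linear → ln, quadratic → (1/2)ln + arctan: (3/34) ln|(z - 3)| - (3/68) ln(z² + 25) - (9/170) arctan(z/5) + C


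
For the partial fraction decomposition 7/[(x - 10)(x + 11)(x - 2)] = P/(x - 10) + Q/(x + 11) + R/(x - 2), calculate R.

Cover-up at x = 2: R = 7/[(2 - 10)(2 + 11)] = 7/[(-8)(13)] = -7/104


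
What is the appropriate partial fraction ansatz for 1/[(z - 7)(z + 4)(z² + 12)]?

Two linear + quadratic: A/(z - 7) + B/(z + 4) + (Cz + D)/(z² + 12)


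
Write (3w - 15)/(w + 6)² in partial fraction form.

(3w - 15) = P(w + 6) + Q. At w = -6: Q = 3·(-6) - 15 = -33. Coeff of w: P = 3
Result: 3/(w + 6) - 33/(w + 6)²


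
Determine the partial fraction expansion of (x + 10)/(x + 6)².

(x + 10) = A(x + 6) + B. At x = -6: B = 1·(-6) + 10 = 4. Coeff of x: A = 1
Result: 1/(x + 6) + 4/(x + 6)²


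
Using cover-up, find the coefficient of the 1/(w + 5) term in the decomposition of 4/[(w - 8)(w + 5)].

Cover (w + 5), set w=-5: 4/((w - 8) at w=-5) = 4/(-13) = -4/13


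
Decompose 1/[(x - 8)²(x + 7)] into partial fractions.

Cover-up at x=-7: C = 1/(-7 - 8)² = 1/225. Cover-up at x=8: B = 1/(8 + 7) = 1/15. Comparing x² coeff: A = -C = -1/225
Result: (-1/225)/(x - 8) + (1/15)/(x - 8)² + (1/225)/(x + 7)


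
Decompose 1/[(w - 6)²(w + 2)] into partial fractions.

Cover-up at w=-2: C = 1/(-2 - 6)² = 1/64. Cover-up at w=6: B = 1/(6 + 2) = 1/8. Comparing w² coeff: A = -C = -1/64
Result: (-1/64)/(w - 6) + (1/8)/(w - 6)² + (1/64)/(w + 2)


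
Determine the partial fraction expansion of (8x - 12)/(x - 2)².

(8x - 12) = P(x - 2) + Q. At x = 2: Q = 8·2 - 12 = 4. Coeff of x: P = 8
Result: 8/(x - 2) + 4/(x - 2)²


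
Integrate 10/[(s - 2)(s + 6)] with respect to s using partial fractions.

Decompose: 10/[(s - 2)(s + 6)] = (5/4)/(s - 2) - (5/4)/(s + 6). Integrate each term: (5/4) ln|(s - 2)| - (5/4) ln|(s + 6)| + C


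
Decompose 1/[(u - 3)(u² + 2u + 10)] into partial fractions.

Cover-up at u = 3: α = 1/(3² + 2·3 + 10) = 1/25. Then β = -α = -1/25, γ = -α·(2 + 3) = -1/5
Result: (1/25)/(u - 3) - ((1/25)u + 1/5)/(u² + 2u + 10)


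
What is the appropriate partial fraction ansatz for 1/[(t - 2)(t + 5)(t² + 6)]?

Two linear + quadratic: α/(t - 2) + β/(t + 5) + (γt + δ)/(t² + 6)


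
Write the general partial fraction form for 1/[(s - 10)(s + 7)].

Distinct linear factors: α/(s - 10) + β/(s + 7)


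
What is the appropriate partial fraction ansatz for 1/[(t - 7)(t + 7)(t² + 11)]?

Two linear + quadratic: α/(t - 7) + β/(t + 7) + (γt + δ)/(t² + 11)


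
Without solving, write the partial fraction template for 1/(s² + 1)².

Repeated quadratic factor: (As + B)/(s² + 1) + (Cs + D)/(s² + 1)²


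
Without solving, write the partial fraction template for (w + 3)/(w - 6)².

Repeated linear factor: α/(w - 6) + β/(w - 6)²


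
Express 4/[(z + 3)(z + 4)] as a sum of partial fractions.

4/(z + 3)(z + 4) = P/(z + 3) + Q/(z + 4). P = 4/(-3 + 4) = 4, Q = 4/(-4 + 3) = -4
Result: 4/(z + 3) - 4/(z + 4)


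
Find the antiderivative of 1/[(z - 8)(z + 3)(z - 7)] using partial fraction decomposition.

Cover-up: A = 1/11, B = 1/110, C = -1/10. Decomposition: (1/11)/(z - 8) + (1/110)/(z + 3) - (1/10)/(z - 7). Integrate each term: (1/11) ln|(z - 8)| + (1/110) ln|(z + 3)| - (1/10) ln|(z - 7)| + C


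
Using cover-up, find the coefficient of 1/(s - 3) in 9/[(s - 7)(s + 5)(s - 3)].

Cover (s - 3), set s=3: 9/[(3 - 7)(3 + 5)] = -9/32


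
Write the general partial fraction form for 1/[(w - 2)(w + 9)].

Distinct linear factors: A/(w - 2) + B/(w + 9)


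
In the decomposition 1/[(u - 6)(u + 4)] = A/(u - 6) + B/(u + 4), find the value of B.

Cover-up at u = -4: B = 1/(-4 - 6) = -1/10


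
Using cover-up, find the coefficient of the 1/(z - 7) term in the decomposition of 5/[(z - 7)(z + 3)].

Cover (z - 7), set z=7: 5/((z + 3) at z=7) = 5/(10) = 1/2


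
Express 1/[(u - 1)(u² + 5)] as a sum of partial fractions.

Cover-up at u = 1: A = 1/(1² + 5) = 1/6. Then B = -A = -1/6, C = -A·(0 + 1) = -1/6
Result: (1/6)/(u - 1) - ((1/6)u + 1/6)/(u² + 5)


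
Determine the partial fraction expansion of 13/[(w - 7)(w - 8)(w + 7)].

Using cover-up method: α = -13/14, β = 13/15, γ = 13/210
Result: (-13/14)/(w - 7) + (13/15)/(w - 8) + (13/210)/(w + 7)


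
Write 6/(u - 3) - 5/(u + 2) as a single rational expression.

Common denominator (u - 3)(u + 2). Numerator: 6(u + 2) - 5(u - 3) = (6u + 12) - (5u - 15) = u + 27
Result: (u + 27)/[(u - 3)(u + 2)]


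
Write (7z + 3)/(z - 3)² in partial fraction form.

(7z + 3) = A(z - 3) + B. At z = 3: B = 7·3 + 3 = 24. Coeff of z: A = 7
Result: 7/(z - 3) + 24/(z - 3)²


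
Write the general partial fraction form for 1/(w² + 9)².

Repeated quadratic factor: (Aw + B)/(w² + 9) + (Cw + D)/(w² + 9)²


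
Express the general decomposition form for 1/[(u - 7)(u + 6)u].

Three distinct linear factors: P/(u - 7) + Q/(u + 6) + R/u


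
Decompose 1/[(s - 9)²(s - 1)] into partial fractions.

Cover-up at s=1: C = 1/(1 - 9)² = 1/64. Cover-up at s=9: B = 1/(9 - 1) = 1/8. Comparing s² coeff: A = -C = -1/64
Result: (-1/64)/(s - 9) + (1/8)/(s - 9)² + (1/64)/(s - 1)


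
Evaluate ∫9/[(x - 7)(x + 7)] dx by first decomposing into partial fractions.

Decompose: 9/[(x - 7)(x + 7)] = (9/14)/(x - 7) - (9/14)/(x + 7). Integrate each term: (9/14) ln|(x - 7)| - (9/14) ln|(x + 7)| + C


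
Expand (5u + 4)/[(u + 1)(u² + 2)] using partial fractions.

At u=-1: P = (5·(-1) + 4)/((-1)² + 2) = -1/3. Q = -P = 1/3, R = 5 - (-1)·P = 14/3
Result: (-1/3)/(u + 1) + ((1/3)u + 14/3)/(u² + 2)


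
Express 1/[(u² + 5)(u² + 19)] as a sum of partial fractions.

Coefficient matching gives P = R = 0, Q = 1/(19-5) = 1/14, S = -Q = -1/14
Result: (1/14)/(u² + 5) - (1/14)/(u² + 19)


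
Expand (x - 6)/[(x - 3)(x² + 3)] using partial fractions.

At x=3: α = (1·3 - 6)/(3² + 3) = -1/4. β = -α = 1/4, γ = 1 - 3·α = 7/4
Result: (-1/4)/(x - 3) + ((1/4)x + 7/4)/(x² + 3)


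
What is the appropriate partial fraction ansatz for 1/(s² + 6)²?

Repeated quadratic factor: (Ps + Q)/(s² + 6) + (Rs + S)/(s² + 6)²


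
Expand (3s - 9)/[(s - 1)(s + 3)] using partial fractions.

At s=1: P = (3·1 - 9)/(1 + 3) = -3/2. At s=-3: Q = (3·(-3) - 9)/(-3 - 1) = 9/2
Result: (-3/2)/(s - 1) + (9/2)/(s + 3)


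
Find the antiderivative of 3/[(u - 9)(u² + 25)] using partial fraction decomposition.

Cover-up at u=9: α = 3/(9²+25) = 3/106. Coeff matching: β = -3/106, γ = -27/106. Decomposition: (3/106)/(u - 9) - ((3/106)u + 27/106)/(u² + 25). Integrate: linear → ln, quadratic → (1/2)ln + arctan: (3/106) ln|(u - 9)| - (3/212) ln(u² + 25) - (27/530) arctan(u/5) + C


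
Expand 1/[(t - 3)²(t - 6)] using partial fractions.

Cover-up at t=6: C = 1/(6 - 3)² = 1/9. Cover-up at t=3: B = 1/(3 - 6) = -1/3. Comparing t² coeff: A = -C = -1/9
Result: (-1/9)/(t - 3) - (1/3)/(t - 3)² + (1/9)/(t - 6)


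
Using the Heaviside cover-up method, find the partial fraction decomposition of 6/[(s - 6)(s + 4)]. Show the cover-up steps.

Cover (s - 6): set s=6, get A = 6/(6 + 4) = 3/5. Cover (s + 4): set s=-4, get B = 6/(-4 - 6) = -3/5.
Result: (3/5)/(s - 6) - (3/5)/(s + 4)


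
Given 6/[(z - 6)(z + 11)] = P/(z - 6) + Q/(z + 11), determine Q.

Cover-up at z = -11: Q = 6/(-11 - 6) = -6/17


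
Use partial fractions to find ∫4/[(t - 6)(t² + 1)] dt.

Cover-up at t=6: P = 4/(6²+1) = 4/37. Coeff matching: Q = -4/37, R = -24/37. Decomposition: (4/37)/(t - 6) - ((4/37)t + 24/37)/(t² + 1). Integrate: linear → ln, quadratic → (1/2)ln + arctan: (4/37) ln|(t - 6)| - (2/37) ln(t² + 1) - (24/37) arctan(t) + C


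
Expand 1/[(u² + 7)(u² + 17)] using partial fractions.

Coefficient matching gives α = γ = 0, β = 1/(17-7) = 1/10, δ = -β = -1/10
Result: (1/10)/(u² + 7) - (1/10)/(u² + 17)


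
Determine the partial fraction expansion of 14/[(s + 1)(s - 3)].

14/(s + 1)(s - 3) = P/(s + 1) + Q/(s - 3). P = 14/(-1 - 3) = -7/2, Q = 14/(3 + 1) = 7/2
Result: (-7/2)/(s + 1) + (7/2)/(s - 3)


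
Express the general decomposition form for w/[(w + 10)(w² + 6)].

Linear + irreducible quadratic: α/(w + 10) + (βw + γ)/(w² + 6)


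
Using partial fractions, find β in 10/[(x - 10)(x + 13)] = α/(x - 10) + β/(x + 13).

Cover-up at x = -13: β = 10/(-13 - 10) = -10/23


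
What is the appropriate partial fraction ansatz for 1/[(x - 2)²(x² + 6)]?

Repeated linear + quadratic: P/(x - 2) + Q/(x - 2)² + (Rx + S)/(x² + 6)


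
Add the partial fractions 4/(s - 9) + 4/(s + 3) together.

Common denominator (s - 9)(s + 3). Numerator: 4(s + 3) + 4(s - 9) = (4s + 12) + (4s - 36) = 8s - 24
Result: (8s - 24)/[(s - 9)(s + 3)]


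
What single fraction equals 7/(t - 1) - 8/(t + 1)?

Common denominator (t - 1)(t + 1). Numerator: 7(t + 1) - 8(t - 1) = (7t + 7) - (8t - 8) = -t + 15
Result: (-t + 15)/[(t - 1)(t + 1)]


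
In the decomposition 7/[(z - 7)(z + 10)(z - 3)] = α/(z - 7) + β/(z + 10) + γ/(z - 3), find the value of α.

Cover-up at z = 7: α = 7/[(7 + 10)(7 - 3)] = 7/[(17)(4)] = 7/68


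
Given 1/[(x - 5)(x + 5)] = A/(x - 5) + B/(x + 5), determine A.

Cover-up at x = 5: A = 1/(5 + 5) = 1/10


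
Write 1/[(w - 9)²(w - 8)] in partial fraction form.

Cover-up at w=8: γ = 1/(8 - 9)² = 1. Cover-up at w=9: β = 1/(9 - 8) = 1. Comparing w² coeff: α = -γ = -1
Result: -1/(w - 9) + 1/(w - 9)² + 1/(w - 8)


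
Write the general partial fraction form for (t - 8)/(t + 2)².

Repeated linear factor: P/(t + 2) + Q/(t + 2)²


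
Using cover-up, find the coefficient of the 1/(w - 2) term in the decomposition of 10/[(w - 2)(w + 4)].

Cover (w - 2), set w=2: 10/((w + 4) at w=2) = 10/(6) = 5/3


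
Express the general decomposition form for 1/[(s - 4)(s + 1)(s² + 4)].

Two linear + quadratic: α/(s - 4) + β/(s + 1) + (γs + δ)/(s² + 4)


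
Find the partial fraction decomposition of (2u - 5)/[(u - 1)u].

At u=1: A = (2·1 - 5)/(1 - 0) = -3. At u=0: B = (2·0 - 5)/(0 - 1) = 5
Result: -3/(u - 1) + 5/u


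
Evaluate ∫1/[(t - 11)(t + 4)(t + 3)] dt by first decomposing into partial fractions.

Cover-up: A = 1/210, B = 1/15, C = -1/14. Decomposition: (1/210)/(t - 11) + (1/15)/(t + 4) - (1/14)/(t + 3). Integrate each term: (1/210) ln|(t - 11)| + (1/15) ln|(t + 4)| - (1/14) ln|(t + 3)| + C


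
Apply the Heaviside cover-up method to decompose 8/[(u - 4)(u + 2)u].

Cover (u - 4), u=4: α = 8/[(4 + 2)(4 - 0)] = 1/3. Cover (u + 2), u=-2: β = 8/[(-2 - 4)(-2 - 0)] = 2/3. Cover u, u=0: γ = 8/[(0 - 4)(0 + 2)] = -1.
Result: (1/3)/(u - 4) + (2/3)/(u + 2) - 1/u


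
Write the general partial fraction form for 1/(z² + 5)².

Repeated quadratic factor: (αz + β)/(z² + 5) + (γz + δ)/(z² + 5)²


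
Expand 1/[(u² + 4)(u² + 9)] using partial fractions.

Coefficient matching gives P = R = 0, Q = 1/(9-4) = 1/5, S = -Q = -1/5
Result: (1/5)/(u² + 4) - (1/5)/(u² + 9)


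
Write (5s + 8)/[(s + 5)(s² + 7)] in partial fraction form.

At s=-5: α = (5·(-5) + 8)/((-5)² + 7) = -17/32. β = -α = 17/32, γ = 5 - (-5)·α = 75/32
Result: (-17/32)/(s + 5) + ((17/32)s + 75/32)/(s² + 7)


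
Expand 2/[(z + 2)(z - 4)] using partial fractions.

2/(z + 2)(z - 4) = P/(z + 2) + Q/(z - 4). P = 2/(-2 - 4) = -1/3, Q = 2/(4 + 2) = 1/3
Result: (-1/3)/(z + 2) + (1/3)/(z - 4)


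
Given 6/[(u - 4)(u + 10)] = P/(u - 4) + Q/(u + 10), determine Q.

Cover-up at u = -10: Q = 6/(-10 - 4) = -6/14 = -3/7


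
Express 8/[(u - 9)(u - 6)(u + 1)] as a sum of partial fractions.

Using cover-up method: A = 4/15, B = -8/21, C = 4/35
Result: (4/15)/(u - 9) - (8/21)/(u - 6) + (4/35)/(u + 1)


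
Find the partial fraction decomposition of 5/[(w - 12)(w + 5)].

5/(w - 12)(w + 5) = α/(w - 12) + β/(w + 5). α = 5/(12 + 5) = 5/17, β = 5/(-5 - 12) = -5/17
Result: (5/17)/(w - 12) - (5/17)/(w + 5)


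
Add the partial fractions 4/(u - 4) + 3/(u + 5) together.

Common denominator (u - 4)(u + 5). Numerator: 4(u + 5) + 3(u - 4) = (4u + 20) + (3u - 12) = 7u + 8
Result: (7u + 8)/[(u - 4)(u + 5)]


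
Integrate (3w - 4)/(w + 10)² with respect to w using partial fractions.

Decompose: A = 3, B = 3·(-10) - 4 = -34, so (3w - 4)/(w + 10)² = 3/(w + 10) - 34/(w + 10)². Integrate: ∫ A/(w + 10) dw = 3 ln|(w + 10)|; ∫ B/(w + 10)² dw = 34/(w + 10). Sum: 3 ln|(w + 10)| + 34/(w + 10) + C


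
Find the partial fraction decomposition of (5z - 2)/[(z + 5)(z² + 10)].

At z=-5: P = (5·(-5) - 2)/((-5)² + 10) = -27/35. Q = -P = 27/35, R = 5 - (-5)·P = 8/7
Result: (-27/35)/(z + 5) + ((27/35)z + 8/7)/(z² + 10)


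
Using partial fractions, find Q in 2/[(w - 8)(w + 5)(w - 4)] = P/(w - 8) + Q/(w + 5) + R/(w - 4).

Cover-up at w = -5: Q = 2/[(-5 - 8)(-5 - 4)] = 2/[(-13)(-9)] = 2/117


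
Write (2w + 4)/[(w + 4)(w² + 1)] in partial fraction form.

At w=-4: A = (2·(-4) + 4)/((-4)² + 1) = -4/17. B = -A = 4/17, C = 2 - (-4)·A = 18/17
Result: (-4/17)/(w + 4) + ((4/17)w + 18/17)/(w² + 1)


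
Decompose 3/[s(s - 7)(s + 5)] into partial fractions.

Using cover-up method: α = -3/35, β = 1/28, γ = 1/20
Result: (-3/35)/s + (1/28)/(s - 7) + (1/20)/(s + 5)


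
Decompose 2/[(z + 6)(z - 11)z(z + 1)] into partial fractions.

Using Heaviside cover-up: (-1/255)/(z + 6) + (1/1122)/(z - 11) - (1/33)/z + (1/30)/(z + 1)


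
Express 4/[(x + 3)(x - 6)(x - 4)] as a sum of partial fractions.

Using cover-up method: α = 4/63, β = 2/9, γ = -2/7
Result: (4/63)/(x + 3) + (2/9)/(x - 6) - (2/7)/(x - 4)


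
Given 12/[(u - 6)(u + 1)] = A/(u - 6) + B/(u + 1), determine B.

Cover-up at u = -1: B = 12/(-1 - 6) = -12/7


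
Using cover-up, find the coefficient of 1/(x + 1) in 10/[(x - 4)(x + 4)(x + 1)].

Cover (x + 1), set x=-1: 10/[(-1 - 4)(-1 + 4)] = -2/3


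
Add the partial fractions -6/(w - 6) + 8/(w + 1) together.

Common denominator (w - 6)(w + 1). Numerator: -6(w + 1) + 8(w - 6) = (-6w - 6) + (8w - 48) = 2w - 54
Result: (2w - 54)/[(w - 6)(w + 1)]


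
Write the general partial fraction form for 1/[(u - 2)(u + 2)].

Distinct linear factors: A/(u - 2) + B/(u + 2)


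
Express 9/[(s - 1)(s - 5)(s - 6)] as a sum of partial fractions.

Using cover-up method: A = 9/20, B = -9/4, C = 9/5
Result: (9/20)/(s - 1) - (9/4)/(s - 5) + (9/5)/(s - 6)


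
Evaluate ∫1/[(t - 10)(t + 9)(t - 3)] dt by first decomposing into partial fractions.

Cover-up: A = 1/133, B = 1/228, C = -1/84. Decomposition: (1/133)/(t - 10) + (1/228)/(t + 9) - (1/84)/(t - 3). Integrate each term: (1/133) ln|(t - 10)| + (1/228) ln|(t + 9)| - (1/84) ln|(t - 3)| + C


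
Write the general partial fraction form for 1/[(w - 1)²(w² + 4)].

Repeated linear + quadratic: A/(w - 1) + B/(w - 1)² + (Cw + D)/(w² + 4)


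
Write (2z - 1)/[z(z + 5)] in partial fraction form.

At z=0: A = (2·0 - 1)/(0 + 5) = -1/5. At z=-5: B = (2·(-5) - 1)/(-5 - 0) = 11/5
Result: (-1/5)/z + (11/5)/(z + 5)


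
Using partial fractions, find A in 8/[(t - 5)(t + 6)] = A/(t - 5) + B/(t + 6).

Cover-up at t = 5: A = 8/(5 + 6) = 8/11


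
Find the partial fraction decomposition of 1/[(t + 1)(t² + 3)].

Cover-up at t = -1: P = 1/((-1)² + 3) = 1/4. Then Q = -P = -1/4, R = -P·(0 - 1) = 1/4
Result: (1/4)/(t + 1) - ((1/4)t - 1/4)/(t² + 3)


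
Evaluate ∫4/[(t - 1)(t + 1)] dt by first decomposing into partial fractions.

Decompose: 4/[(t - 1)(t + 1)] = 2/(t - 1) - 2/(t + 1). Integrate each term: 2 ln|(t - 1)| - 2 ln|(t + 1)| + C


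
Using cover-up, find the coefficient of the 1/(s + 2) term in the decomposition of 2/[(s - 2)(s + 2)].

Cover (s + 2), set s=-2: 2/((s - 2) at s=-2) = 2/(-4) = -1/2


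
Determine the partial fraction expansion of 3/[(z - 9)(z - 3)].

3/(z - 9)(z - 3) = α/(z - 9) + β/(z - 3). α = 3/(9 - 3) = 1/2, β = 3/(3 - 9) = -1/2
Result: (1/2)/(z - 9) - (1/2)/(z - 3)


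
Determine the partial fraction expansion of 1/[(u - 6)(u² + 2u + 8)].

Cover-up at u = 6: A = 1/(6² + 2·6 + 8) = 1/56. Then B = -A = -1/56, C = -A·(2 + 6) = -1/7
Result: (1/56)/(u - 6) - ((1/56)u + 1/7)/(u² + 2u + 8)


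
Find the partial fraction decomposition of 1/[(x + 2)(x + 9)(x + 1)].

Using cover-up method: P = -1/7, Q = 1/56, R = 1/8
Result: (-1/7)/(x + 2) + (1/56)/(x + 9) + (1/8)/(x + 1)


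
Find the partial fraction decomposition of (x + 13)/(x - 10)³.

(x + 13) = P(x - 10)² + Q(x - 10) + R. At x = 10: R = 1·10 + 13 = 23. Coefficients: P = 0, Q = 1
Result: 1/(x - 10)² + 23/(x - 10)³


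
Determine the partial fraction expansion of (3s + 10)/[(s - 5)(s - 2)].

At s=5: P = (3·5 + 10)/(5 - 2) = 25/3. At s=2: Q = (3·2 + 10)/(2 - 5) = -16/3
Result: (25/3)/(s - 5) - (16/3)/(s - 2)


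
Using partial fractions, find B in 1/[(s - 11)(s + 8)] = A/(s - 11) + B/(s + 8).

Cover-up at s = -8: B = 1/(-8 - 11) = -1/19


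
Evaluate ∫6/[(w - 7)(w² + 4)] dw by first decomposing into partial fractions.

Cover-up at w=7: α = 6/(7²+4) = 6/53. Coeff matching: β = -6/53, γ = -42/53. Decomposition: (6/53)/(w - 7) - ((6/53)w + 42/53)/(w² + 4). Integrate: linear → ln, quadratic → (1/2)ln + arctan: (6/53) ln|(w - 7)| - (3/53) ln(w² + 4) - (21/53) arctan(w/2) + C


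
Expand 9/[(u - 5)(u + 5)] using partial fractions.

9/(u - 5)(u + 5) = A/(u - 5) + B/(u + 5). A = 9/(5 + 5) = 9/10, B = 9/(-5 - 5) = -9/10
Result: (9/10)/(u - 5) - (9/10)/(u + 5)


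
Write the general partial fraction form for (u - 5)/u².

Repeated linear factor: α/u + β/u²


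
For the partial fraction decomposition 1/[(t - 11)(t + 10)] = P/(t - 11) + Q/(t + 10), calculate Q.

Cover-up at t = -10: Q = 1/(-10 - 11) = -1/21


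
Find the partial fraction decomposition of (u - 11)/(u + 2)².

(u - 11) = A(u + 2) + B. At u = -2: B = 1·(-2) - 11 = -13. Coeff of u: A = 1
Result: 1/(u + 2) - 13/(u + 2)²


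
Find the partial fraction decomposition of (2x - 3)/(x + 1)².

(2x - 3) = α(x + 1) + β. At x = -1: β = 2·(-1) - 3 = -5. Coeff of x: α = 2
Result: 2/(x + 1) - 5/(x + 1)²


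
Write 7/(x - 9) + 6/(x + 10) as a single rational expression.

Common denominator (x - 9)(x + 10). Numerator: 7(x + 10) + 6(x - 9) = (7x + 70) + (6x - 54) = 13x + 16
Result: (13x + 16)/[(x - 9)(x + 10)]


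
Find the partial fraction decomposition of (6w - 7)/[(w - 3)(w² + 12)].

At w=3: A = (6·3 - 7)/(3² + 12) = 11/21. B = -A = -11/21, C = 6 - 3·A = 31/7
Result: (11/21)/(w - 3) - ((11/21)w - 31/7)/(w² + 12)


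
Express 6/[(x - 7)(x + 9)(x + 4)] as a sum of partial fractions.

Using cover-up method: α = 3/88, β = 3/40, γ = -6/55
Result: (3/88)/(x - 7) + (3/40)/(x + 9) - (6/55)/(x + 4)


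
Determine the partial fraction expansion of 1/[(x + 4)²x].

Cover-up at x=0: R = 1/(0 + 4)² = 1/16. Cover-up at x=-4: Q = 1/(-4 - 0) = -1/4. Comparing x² coeff: P = -R = -1/16
Result: (-1/16)/(x + 4) - (1/4)/(x + 4)² + (1/16)/x


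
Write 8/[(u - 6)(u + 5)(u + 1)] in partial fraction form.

Using cover-up method: α = 8/77, β = 2/11, γ = -2/7
Result: (8/77)/(u - 6) + (2/11)/(u + 5) - (2/7)/(u + 1)


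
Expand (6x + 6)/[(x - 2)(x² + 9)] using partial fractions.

At x=2: P = (6·2 + 6)/(2² + 9) = 18/13. Q = -P = -18/13, R = 6 - 2·P = 42/13
Result: (18/13)/(x - 2) - ((18/13)x - 42/13)/(x² + 9)


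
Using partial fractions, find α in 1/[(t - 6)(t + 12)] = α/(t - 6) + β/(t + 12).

Cover-up at t = 6: α = 1/(6 + 12) = 1/18


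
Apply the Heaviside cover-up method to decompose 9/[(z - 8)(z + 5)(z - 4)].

Cover (z - 8), z=8: α = 9/[(8 + 5)(8 - 4)] = 9/52. Cover (z + 5), z=-5: β = 9/[(-5 - 8)(-5 - 4)] = 1/13. Cover (z - 4), z=4: γ = 9/[(4 - 8)(4 + 5)] = -1/4.
Result: (9/52)/(z - 8) + (1/13)/(z + 5) - (1/4)/(z - 4)


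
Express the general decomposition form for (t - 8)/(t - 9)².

Repeated linear factor: A/(t - 9) + B/(t - 9)²


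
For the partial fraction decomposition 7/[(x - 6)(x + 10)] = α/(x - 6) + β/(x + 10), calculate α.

Cover-up at x = 6: α = 7/(6 + 10) = 7/16


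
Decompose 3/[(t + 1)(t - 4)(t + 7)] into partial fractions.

Using cover-up method: α = -1/10, β = 3/55, γ = 1/22
Result: (-1/10)/(t + 1) + (3/55)/(t - 4) + (1/22)/(t + 7)


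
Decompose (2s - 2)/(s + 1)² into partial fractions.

(2s - 2) = α(s + 1) + β. At s = -1: β = 2·(-1) - 2 = -4. Coeff of s: α = 2
Result: 2/(s + 1) - 4/(s + 1)²


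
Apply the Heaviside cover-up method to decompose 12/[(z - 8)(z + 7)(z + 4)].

Cover (z - 8), z=8: A = 12/[(8 + 7)(8 + 4)] = 1/15. Cover (z + 7), z=-7: B = 12/[(-7 - 8)(-7 + 4)] = 4/15. Cover (z + 4), z=-4: C = 12/[(-4 - 8)(-4 + 7)] = -1/3.
Result: (1/15)/(z - 8) + (4/15)/(z + 7) - (1/3)/(z + 4)


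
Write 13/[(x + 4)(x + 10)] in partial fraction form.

13/(x + 4)(x + 10) = A/(x + 4) + B/(x + 10). A = 13/(-4 + 10) = 13/6, B = 13/(-10 + 4) = -13/6
Result: (13/6)/(x + 4) - (13/6)/(x + 10)


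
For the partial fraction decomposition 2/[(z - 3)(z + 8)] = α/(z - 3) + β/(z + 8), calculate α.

Cover-up at z = 3: α = 2/(3 + 8) = 2/11


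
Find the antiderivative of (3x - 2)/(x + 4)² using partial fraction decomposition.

Decompose: A = 3, B = 3·(-4) - 2 = -14, so (3x - 2)/(x + 4)² = 3/(x + 4) - 14/(x + 4)². Integrate: ∫ A/(x + 4) dx = 3 ln|(x + 4)|; ∫ B/(x + 4)² dx = 14/(x + 4). Sum: 3 ln|(x + 4)| + 14/(x + 4) + C


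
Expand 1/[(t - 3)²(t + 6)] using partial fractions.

Cover-up at t=-6: R = 1/(-6 - 3)² = 1/81. Cover-up at t=3: Q = 1/(3 + 6) = 1/9. Comparing t² coeff: P = -R = -1/81
Result: (-1/81)/(t - 3) + (1/9)/(t - 3)² + (1/81)/(t + 6)


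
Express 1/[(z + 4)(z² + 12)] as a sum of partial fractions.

Cover-up at z = -4: α = 1/((-4)² + 12) = 1/28. Then β = -α = -1/28, γ = -α·(0 - 4) = 1/7
Result: (1/28)/(z + 4) - ((1/28)z - 1/7)/(z² + 12)


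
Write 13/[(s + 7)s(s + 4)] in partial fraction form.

Using cover-up method: P = 13/21, Q = 13/28, R = -13/12
Result: (13/21)/(s + 7) + (13/28)/s - (13/12)/(s + 4)


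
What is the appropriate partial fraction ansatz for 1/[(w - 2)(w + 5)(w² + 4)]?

Two linear + quadratic: P/(w - 2) + Q/(w + 5) + (Rw + S)/(w² + 4)


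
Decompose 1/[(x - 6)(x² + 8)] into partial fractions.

Cover-up at x = 6: A = 1/(6² + 8) = 1/44. Then B = -A = -1/44, C = -A·(0 + 6) = -3/22
Result: (1/44)/(x - 6) - ((1/44)x + 3/22)/(x² + 8)


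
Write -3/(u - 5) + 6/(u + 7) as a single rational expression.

Common denominator (u - 5)(u + 7). Numerator: -3(u + 7) + 6(u - 5) = (-3u - 21) + (6u - 30) = 3u - 51
Result: (3u - 51)/[(u - 5)(u + 7)]


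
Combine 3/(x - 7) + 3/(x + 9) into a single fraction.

Common denominator (x - 7)(x + 9). Numerator: 3(x + 9) + 3(x - 7) = (3x + 27) + (3x - 21) = 6x + 6
Result: (6x + 6)/[(x - 7)(x + 9)]


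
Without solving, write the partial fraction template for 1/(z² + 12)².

Repeated quadratic factor: (Az + B)/(z² + 12) + (Cz + D)/(z² + 12)²


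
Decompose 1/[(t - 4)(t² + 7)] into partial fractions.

Cover-up at t = 4: P = 1/(4² + 7) = 1/23. Then Q = -P = -1/23, R = -P·(0 + 4) = -4/23
Result: (1/23)/(t - 4) - ((1/23)t + 4/23)/(t² + 7)


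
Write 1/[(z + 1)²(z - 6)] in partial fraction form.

Cover-up at z=6: C = 1/(6 + 1)² = 1/49. Cover-up at z=-1: B = 1/(-1 - 6) = -1/7. Comparing z² coeff: A = -C = -1/49
Result: (-1/49)/(z + 1) - (1/7)/(z + 1)² + (1/49)/(z - 6)


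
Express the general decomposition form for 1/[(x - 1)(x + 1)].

Distinct linear factors: A/(x - 1) + B/(x + 1)


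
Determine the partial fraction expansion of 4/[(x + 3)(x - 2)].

4/(x + 3)(x - 2) = α/(x + 3) + β/(x - 2). α = 4/(-3 - 2) = -4/5, β = 4/(2 + 3) = 4/5
Result: (-4/5)/(x + 3) + (4/5)/(x - 2)


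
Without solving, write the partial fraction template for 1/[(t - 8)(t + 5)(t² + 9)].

Two linear + quadratic: α/(t - 8) + β/(t + 5) + (γt + δ)/(t² + 9)


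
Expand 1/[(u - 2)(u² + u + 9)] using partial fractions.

Cover-up at u = 2: P = 1/(2² + 1·2 + 9) = 1/15. Then Q = -P = -1/15, R = -P·(1 + 2) = -1/5
Result: (1/15)/(u - 2) - ((1/15)u + 1/5)/(u² + u + 9)


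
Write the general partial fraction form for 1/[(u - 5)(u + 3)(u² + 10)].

Two linear + quadratic: α/(u - 5) + β/(u + 3) + (γu + δ)/(u² + 10)


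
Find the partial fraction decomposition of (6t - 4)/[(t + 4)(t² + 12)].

At t=-4: P = (6·(-4) - 4)/((-4)² + 12) = -1. Q = -P = 1, R = 6 - (-4)·P = 2
Result: -1/(t + 4) + (t + 2)/(t² + 12)


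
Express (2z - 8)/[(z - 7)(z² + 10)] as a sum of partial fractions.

At z=7: α = (2·7 - 8)/(7² + 10) = 6/59. β = -α = -6/59, γ = 2 - 7·α = 76/59
Result: (6/59)/(z - 7) - ((6/59)z - 76/59)/(z² + 10)


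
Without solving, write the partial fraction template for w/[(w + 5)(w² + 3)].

Linear + irreducible quadratic: α/(w + 5) + (βw + γ)/(w² + 3)


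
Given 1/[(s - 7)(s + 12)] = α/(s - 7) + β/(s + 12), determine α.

Cover-up at s = 7: α = 1/(7 + 12) = 1/19


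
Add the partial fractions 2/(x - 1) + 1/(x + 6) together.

Common denominator (x - 1)(x + 6). Numerator: 2(x + 6) + 1(x - 1) = (2x + 12) + (x - 1) = 3x + 11
Result: (3x + 11)/[(x - 1)(x + 6)]


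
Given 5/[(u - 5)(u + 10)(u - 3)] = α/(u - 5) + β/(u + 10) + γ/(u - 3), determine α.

Cover-up at u = 5: α = 5/[(5 + 10)(5 - 3)] = 5/[(15)(2)] = 5/30 = 1/6


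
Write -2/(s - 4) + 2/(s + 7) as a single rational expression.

Common denominator (s - 4)(s + 7). Numerator: -2(s + 7) + 2(s - 4) = (-2s - 14) + (2s - 8) = -22
Result: (-22)/[(s - 4)(s + 7)]


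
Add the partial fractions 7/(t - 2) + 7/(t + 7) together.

Common denominator (t - 2)(t + 7). Numerator: 7(t + 7) + 7(t - 2) = (7t + 49) + (7t - 14) = 14t + 35
Result: (14t + 35)/[(t - 2)(t + 7)]


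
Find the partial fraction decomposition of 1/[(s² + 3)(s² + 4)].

Coefficient matching gives α = γ = 0, β = 1/(4-3) = 1, δ = -β = -1
Result: 1/(s² + 3) - 1/(s² + 4)


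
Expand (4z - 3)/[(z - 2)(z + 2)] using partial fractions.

At z=2: A = (4·2 - 3)/(2 + 2) = 5/4. At z=-2: B = (4·(-2) - 3)/(-2 - 2) = 11/4
Result: (5/4)/(z - 2) + (11/4)/(z + 2)


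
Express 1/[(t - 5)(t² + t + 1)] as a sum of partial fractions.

Cover-up at t = 5: α = 1/(5² + 1·5 + 1) = 1/31. Then β = -α = -1/31, γ = -α·(1 + 5) = -6/31
Result: (1/31)/(t - 5) - ((1/31)t + 6/31)/(t² + t + 1)


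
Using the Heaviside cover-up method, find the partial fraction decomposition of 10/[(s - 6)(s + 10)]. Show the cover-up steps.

Cover (s - 6): set s=6, get A = 10/(6 + 10) = 5/8. Cover (s + 10): set s=-10, get B = 10/(-10 - 6) = -5/8.
Result: (5/8)/(s - 6) - (5/8)/(s + 10)


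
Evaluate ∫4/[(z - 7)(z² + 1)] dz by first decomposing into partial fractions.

Cover-up at z=7: α = 4/(7²+1) = 2/25. Coeff matching: β = -2/25, γ = -14/25. Decomposition: (2/25)/(z - 7) - ((2/25)z + 14/25)/(z² + 1). Integrate: linear → ln, quadratic → (1/2)ln + arctan: (2/25) ln|(z - 7)| - (1/25) ln(z² + 1) - (14/25) arctan(z) + C


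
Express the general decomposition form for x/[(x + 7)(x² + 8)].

Linear + irreducible quadratic: α/(x + 7) + (βx + γ)/(x² + 8)


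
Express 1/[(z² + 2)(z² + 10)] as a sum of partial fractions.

Coefficient matching gives P = R = 0, Q = 1/(10-2) = 1/8, S = -Q = -1/8
Result: (1/8)/(z² + 2) - (1/8)/(z² + 10)


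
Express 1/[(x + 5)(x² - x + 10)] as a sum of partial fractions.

Cover-up at x = -5: P = 1/((-5)² - 1·(-5) + 10) = 1/40. Then Q = -P = -1/40, R = -P·(-1 - 5) = 3/20
Result: (1/40)/(x + 5) - ((1/40)x - 3/20)/(x² - x + 10)


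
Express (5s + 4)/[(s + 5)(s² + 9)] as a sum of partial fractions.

At s=-5: P = (5·(-5) + 4)/((-5)² + 9) = -21/34. Q = -P = 21/34, R = 5 - (-5)·P = 65/34
Result: (-21/34)/(s + 5) + ((21/34)s + 65/34)/(s² + 9)


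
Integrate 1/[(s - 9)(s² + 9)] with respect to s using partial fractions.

Cover-up at s=9: A = 1/(9²+9) = 1/90. Coeff matching: B = -1/90, C = -1/10. Decomposition: (1/90)/(s - 9) - ((1/90)s + 1/10)/(s² + 9). Integrate: linear → ln, quadratic → (1/2)ln + arctan: (1/90) ln|(s - 9)| - (1/180) ln(s² + 9) - (1/30) arctan(s/3) + C


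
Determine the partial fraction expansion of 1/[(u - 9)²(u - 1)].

Cover-up at u=1: γ = 1/(1 - 9)² = 1/64. Cover-up at u=9: β = 1/(9 - 1) = 1/8. Comparing u² coeff: α = -γ = -1/64
Result: (-1/64)/(u - 9) + (1/8)/(u - 9)² + (1/64)/(u - 1)


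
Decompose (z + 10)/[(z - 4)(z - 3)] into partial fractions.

At z=4: P = (1·4 + 10)/(4 - 3) = 14. At z=3: Q = (1·3 + 10)/(3 - 4) = -13
Result: 14/(z - 4) - 13/(z - 3)


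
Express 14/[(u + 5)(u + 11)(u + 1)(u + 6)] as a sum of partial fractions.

Using Heaviside cover-up: (-7/12)/(u + 5) - (7/150)/(u + 11) + (7/100)/(u + 1) + (14/25)/(u + 6)


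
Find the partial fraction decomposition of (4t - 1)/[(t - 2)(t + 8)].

At t=2: P = (4·2 - 1)/(2 + 8) = 7/10. At t=-8: Q = (4·(-8) - 1)/(-8 - 2) = 33/10
Result: (7/10)/(t - 2) + (33/10)/(t + 8)


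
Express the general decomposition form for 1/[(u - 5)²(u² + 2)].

Repeated linear + quadratic: A/(u - 5) + B/(u - 5)² + (Cu + D)/(u² + 2)


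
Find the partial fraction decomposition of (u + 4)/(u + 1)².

(u + 4) = A(u + 1) + B. At u = -1: B = 1·(-1) + 4 = 3. Coeff of u: A = 1
Result: 1/(u + 1) + 3/(u + 1)²


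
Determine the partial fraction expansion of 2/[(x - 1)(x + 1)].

2/(x - 1)(x + 1) = A/(x - 1) + B/(x + 1). A = 2/(1 + 1) = 1, B = 2/(-1 - 1) = -1
Result: 1/(x - 1) - 1/(x + 1)


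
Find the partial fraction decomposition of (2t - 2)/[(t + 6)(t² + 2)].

At t=-6: P = (2·(-6) - 2)/((-6)² + 2) = -7/19. Q = -P = 7/19, R = 2 - (-6)·P = -4/19
Result: (-7/19)/(t + 6) + ((7/19)t - 4/19)/(t² + 2)


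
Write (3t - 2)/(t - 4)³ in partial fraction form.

(3t - 2) = α(t - 4)² + β(t - 4) + γ. At t = 4: γ = 3·4 - 2 = 10. Coefficients: α = 0, β = 3
Result: 3/(t - 4)² + 10/(t - 4)³


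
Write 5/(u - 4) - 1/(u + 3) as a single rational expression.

Common denominator (u - 4)(u + 3). Numerator: 5(u + 3) - 1(u - 4) = (5u + 15) - (u - 4) = 4u + 19
Result: (4u + 19)/[(u - 4)(u + 3)]


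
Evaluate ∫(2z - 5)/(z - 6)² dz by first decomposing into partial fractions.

Decompose: A = 2, B = 2·6 - 5 = 7, so (2z - 5)/(z - 6)² = 2/(z - 6) + 7/(z - 6)². Integrate: ∫ A/(z - 6) dz = 2 ln|(z - 6)|; ∫ B/(z - 6)² dz = -7/(z - 6). Sum: 2 ln|(z - 6)| - 7/(z - 6) + C


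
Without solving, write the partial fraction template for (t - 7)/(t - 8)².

Repeated linear factor: α/(t - 8) + β/(t - 8)²


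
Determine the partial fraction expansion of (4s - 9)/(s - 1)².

(4s - 9) = α(s - 1) + β. At s = 1: β = 4·1 - 9 = -5. Coeff of s: α = 4
Result: 4/(s - 1) - 5/(s - 1)²


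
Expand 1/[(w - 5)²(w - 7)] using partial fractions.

Cover-up at w=7: γ = 1/(7 - 5)² = 1/4. Cover-up at w=5: β = 1/(5 - 7) = -1/2. Comparing w² coeff: α = -γ = -1/4
Result: (-1/4)/(w - 5) - (1/2)/(w - 5)² + (1/4)/(w - 7)


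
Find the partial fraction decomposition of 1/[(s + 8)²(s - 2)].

Cover-up at s=2: γ = 1/(2 + 8)² = 1/100. Cover-up at s=-8: β = 1/(-8 - 2) = -1/10. Comparing s² coeff: α = -γ = -1/100
Result: (-1/100)/(s + 8) - (1/10)/(s + 8)² + (1/100)/(s - 2)


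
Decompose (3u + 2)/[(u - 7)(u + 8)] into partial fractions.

At u=7: α = (3·7 + 2)/(7 + 8) = 23/15. At u=-8: β = (3·(-8) + 2)/(-8 - 7) = 22/15
Result: (23/15)/(u - 7) + (22/15)/(u + 8)


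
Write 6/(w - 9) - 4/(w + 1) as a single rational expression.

Common denominator (w - 9)(w + 1). Numerator: 6(w + 1) - 4(w - 9) = (6w + 6) - (4w - 36) = 2w + 42
Result: (2w + 42)/[(w - 9)(w + 1)]


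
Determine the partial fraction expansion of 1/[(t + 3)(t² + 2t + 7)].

Cover-up at t = -3: A = 1/((-3)² + 2·(-3) + 7) = 1/10. Then B = -A = -1/10, C = -A·(2 - 3) = 1/10
Result: (1/10)/(t + 3) - ((1/10)t - 1/10)/(t² + 2t + 7)


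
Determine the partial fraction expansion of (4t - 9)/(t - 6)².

(4t - 9) = α(t - 6) + β. At t = 6: β = 4·6 - 9 = 15. Coeff of t: α = 4
Result: 4/(t - 6) + 15/(t - 6)²


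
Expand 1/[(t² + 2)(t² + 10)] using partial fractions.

Coefficient matching gives A = C = 0, B = 1/(10-2) = 1/8, D = -B = -1/8
Result: (1/8)/(t² + 2) - (1/8)/(t² + 10)


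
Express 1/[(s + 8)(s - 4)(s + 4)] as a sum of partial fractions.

Using cover-up method: A = 1/48, B = 1/96, C = -1/32
Result: (1/48)/(s + 8) + (1/96)/(s - 4) - (1/32)/(s + 4)


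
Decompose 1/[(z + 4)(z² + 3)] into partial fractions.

Cover-up at z = -4: P = 1/((-4)² + 3) = 1/19. Then Q = -P = -1/19, R = -P·(0 - 4) = 4/19
Result: (1/19)/(z + 4) - ((1/19)z - 4/19)/(z² + 3)


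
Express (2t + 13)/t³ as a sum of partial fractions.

(2t + 13) = At² + Bt + C. At t = 0: C = 2·0 + 13 = 13. Coefficients: A = 0, B = 2
Result: 2/t² + 13/t³


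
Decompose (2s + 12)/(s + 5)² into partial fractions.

(2s + 12) = P(s + 5) + Q. At s = -5: Q = 2·(-5) + 12 = 2. Coeff of s: P = 2
Result: 2/(s + 5) + 2/(s + 5)²


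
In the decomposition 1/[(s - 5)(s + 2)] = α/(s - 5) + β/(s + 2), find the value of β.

Cover-up at s = -2: β = 1/(-2 - 5) = -1/7


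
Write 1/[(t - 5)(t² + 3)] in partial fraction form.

Cover-up at t = 5: α = 1/(5² + 3) = 1/28. Then β = -α = -1/28, γ = -α·(0 + 5) = -5/28
Result: (1/28)/(t - 5) - ((1/28)t + 5/28)/(t² + 3)
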